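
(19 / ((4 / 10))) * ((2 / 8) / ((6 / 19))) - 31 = 317 / 48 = 6.60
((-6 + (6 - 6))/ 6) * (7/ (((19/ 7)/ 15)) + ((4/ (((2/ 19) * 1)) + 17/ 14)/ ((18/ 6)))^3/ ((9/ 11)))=-144333927/ 52136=-2768.41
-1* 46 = -46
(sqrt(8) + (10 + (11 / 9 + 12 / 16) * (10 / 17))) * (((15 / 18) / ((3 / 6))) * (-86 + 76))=-233.14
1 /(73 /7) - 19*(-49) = 67970 /73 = 931.10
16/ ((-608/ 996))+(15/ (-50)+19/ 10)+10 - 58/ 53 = -79074/ 5035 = -15.70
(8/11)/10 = 4/55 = 0.07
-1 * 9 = -9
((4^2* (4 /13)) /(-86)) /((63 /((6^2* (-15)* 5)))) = 9600 /3913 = 2.45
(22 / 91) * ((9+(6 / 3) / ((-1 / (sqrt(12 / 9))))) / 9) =22 / 91 - 88 * sqrt(3) / 2457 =0.18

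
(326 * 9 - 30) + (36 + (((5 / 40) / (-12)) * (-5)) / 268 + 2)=75691781 / 25728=2942.00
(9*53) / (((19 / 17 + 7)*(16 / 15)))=40545 / 736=55.09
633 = 633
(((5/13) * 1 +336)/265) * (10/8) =4373/2756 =1.59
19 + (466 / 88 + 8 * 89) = 32397 / 44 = 736.30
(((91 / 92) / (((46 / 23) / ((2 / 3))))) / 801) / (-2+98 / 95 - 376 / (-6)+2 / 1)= 8645 / 1337804568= 0.00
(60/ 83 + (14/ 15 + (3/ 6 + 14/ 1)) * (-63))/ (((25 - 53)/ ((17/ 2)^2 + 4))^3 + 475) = -4575988030725/ 2236948263202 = -2.05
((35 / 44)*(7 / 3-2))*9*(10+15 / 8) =9975 / 352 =28.34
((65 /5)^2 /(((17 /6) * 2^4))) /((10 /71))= 35997 /1360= 26.47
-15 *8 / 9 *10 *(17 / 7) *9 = -20400 / 7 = -2914.29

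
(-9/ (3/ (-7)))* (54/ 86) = 567/ 43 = 13.19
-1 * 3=-3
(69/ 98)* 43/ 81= 989/ 2646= 0.37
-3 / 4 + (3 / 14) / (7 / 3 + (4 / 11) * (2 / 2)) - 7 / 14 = -2917 / 2492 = -1.17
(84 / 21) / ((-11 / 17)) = -68 / 11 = -6.18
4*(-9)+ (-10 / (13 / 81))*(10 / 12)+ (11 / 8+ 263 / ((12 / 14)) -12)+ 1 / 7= 455207 / 2184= 208.43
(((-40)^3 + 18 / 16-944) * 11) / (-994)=5714973 / 7952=718.68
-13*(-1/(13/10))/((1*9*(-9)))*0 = 0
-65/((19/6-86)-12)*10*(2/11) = 7800/6259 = 1.25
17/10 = 1.70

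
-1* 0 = 0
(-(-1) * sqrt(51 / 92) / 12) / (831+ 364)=sqrt(1173) / 659640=0.00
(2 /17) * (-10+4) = -12 /17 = -0.71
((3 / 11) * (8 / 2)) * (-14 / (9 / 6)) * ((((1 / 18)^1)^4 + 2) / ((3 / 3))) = -1469671 / 72171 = -20.36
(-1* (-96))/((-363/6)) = -192/121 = -1.59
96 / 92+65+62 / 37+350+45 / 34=12124581 / 28934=419.04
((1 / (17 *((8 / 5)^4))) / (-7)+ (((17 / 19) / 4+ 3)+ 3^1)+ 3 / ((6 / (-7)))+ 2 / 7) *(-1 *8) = -27858333 / 1157632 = -24.06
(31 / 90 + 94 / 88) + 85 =86.41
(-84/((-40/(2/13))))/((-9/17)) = -119/195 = -0.61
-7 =-7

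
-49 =-49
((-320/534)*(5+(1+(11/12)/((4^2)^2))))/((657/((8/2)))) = -92215/4210056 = -0.02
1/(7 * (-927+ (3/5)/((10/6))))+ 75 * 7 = 85135025/162162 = 525.00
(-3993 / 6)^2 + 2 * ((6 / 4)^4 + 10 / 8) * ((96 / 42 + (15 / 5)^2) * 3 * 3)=24873665 / 56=444172.59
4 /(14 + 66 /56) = 112 /425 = 0.26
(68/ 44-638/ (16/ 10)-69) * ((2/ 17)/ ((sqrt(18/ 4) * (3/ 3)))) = -20513 * sqrt(2)/ 1122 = -25.86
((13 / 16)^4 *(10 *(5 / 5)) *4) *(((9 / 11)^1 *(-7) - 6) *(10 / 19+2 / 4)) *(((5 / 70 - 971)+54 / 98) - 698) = 117467613094455 / 335577088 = 350046.58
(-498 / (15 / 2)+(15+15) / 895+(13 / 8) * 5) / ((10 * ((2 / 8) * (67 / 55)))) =-4587099 / 239860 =-19.12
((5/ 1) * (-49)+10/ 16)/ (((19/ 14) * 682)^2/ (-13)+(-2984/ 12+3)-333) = 747201/ 203261048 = 0.00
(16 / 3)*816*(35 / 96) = 4760 / 3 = 1586.67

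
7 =7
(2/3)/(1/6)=4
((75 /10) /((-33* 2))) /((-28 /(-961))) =-4805 /1232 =-3.90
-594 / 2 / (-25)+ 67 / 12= 5239 / 300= 17.46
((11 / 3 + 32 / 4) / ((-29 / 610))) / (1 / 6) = -1472.41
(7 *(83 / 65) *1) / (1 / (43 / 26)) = 24983 / 1690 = 14.78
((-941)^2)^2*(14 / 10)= 5488536209527 / 5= 1097707241905.40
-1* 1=-1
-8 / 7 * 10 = -80 / 7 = -11.43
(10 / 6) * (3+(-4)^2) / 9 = 3.52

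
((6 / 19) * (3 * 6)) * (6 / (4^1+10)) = 2.44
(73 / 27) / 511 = 1 / 189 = 0.01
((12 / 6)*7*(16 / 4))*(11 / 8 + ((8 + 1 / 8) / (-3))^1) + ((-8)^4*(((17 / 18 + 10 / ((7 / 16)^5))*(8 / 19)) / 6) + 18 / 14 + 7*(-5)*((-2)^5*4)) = 1586522666377 / 8621991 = 184008.85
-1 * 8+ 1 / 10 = -79 / 10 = -7.90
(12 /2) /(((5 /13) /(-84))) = -6552 /5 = -1310.40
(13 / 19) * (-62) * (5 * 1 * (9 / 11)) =-173.54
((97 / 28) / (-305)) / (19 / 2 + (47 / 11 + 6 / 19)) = -0.00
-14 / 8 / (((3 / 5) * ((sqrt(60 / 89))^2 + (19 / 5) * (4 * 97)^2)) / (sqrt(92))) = -2225 * sqrt(23) / 218203032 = -0.00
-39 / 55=-0.71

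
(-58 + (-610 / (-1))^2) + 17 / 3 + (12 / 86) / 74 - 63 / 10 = 17757534521 / 47730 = 372041.37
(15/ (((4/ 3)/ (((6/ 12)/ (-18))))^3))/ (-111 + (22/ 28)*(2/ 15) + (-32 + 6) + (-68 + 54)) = 175/ 194691072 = 0.00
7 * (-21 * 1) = -147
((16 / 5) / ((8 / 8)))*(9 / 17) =144 / 85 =1.69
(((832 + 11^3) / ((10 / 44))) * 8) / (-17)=-380688 / 85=-4478.68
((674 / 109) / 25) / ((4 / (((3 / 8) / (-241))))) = -0.00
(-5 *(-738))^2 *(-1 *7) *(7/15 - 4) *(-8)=-2694172320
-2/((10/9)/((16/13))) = -144/65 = -2.22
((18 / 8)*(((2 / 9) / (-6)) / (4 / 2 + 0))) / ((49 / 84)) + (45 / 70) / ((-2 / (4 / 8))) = -0.23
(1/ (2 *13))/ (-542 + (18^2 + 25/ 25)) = -1/ 5642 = -0.00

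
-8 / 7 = -1.14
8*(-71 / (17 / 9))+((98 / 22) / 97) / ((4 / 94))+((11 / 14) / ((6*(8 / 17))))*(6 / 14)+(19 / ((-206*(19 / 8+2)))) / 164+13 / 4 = -177918013818949 / 600551816480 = -296.26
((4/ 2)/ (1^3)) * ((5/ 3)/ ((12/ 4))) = 10/ 9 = 1.11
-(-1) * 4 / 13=4 / 13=0.31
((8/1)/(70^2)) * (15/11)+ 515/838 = 1392953/2258410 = 0.62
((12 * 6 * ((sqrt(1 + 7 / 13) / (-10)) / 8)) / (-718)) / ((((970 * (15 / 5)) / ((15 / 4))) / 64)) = 36 * sqrt(65) / 2263495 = 0.00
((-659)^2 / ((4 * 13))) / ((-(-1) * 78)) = 434281 / 4056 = 107.07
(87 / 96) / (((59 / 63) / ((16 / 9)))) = 203 / 118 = 1.72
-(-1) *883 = 883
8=8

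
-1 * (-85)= 85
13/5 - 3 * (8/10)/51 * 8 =189/85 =2.22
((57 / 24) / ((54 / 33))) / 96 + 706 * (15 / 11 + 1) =253755643 / 152064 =1668.74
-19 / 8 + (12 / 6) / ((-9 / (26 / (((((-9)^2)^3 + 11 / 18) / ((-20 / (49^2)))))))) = -436389010791 / 183742748392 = -2.37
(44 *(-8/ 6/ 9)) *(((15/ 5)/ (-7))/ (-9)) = -176/ 567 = -0.31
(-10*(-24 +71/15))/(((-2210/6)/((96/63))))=-1088/1365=-0.80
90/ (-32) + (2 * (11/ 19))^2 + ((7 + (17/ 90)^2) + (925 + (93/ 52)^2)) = 230720059763/ 247086450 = 933.76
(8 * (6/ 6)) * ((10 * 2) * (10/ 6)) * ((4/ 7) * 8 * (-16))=-409600/ 21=-19504.76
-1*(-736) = 736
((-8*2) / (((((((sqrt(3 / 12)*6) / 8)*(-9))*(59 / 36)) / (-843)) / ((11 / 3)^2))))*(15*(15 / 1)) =-435212800 / 59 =-7376488.14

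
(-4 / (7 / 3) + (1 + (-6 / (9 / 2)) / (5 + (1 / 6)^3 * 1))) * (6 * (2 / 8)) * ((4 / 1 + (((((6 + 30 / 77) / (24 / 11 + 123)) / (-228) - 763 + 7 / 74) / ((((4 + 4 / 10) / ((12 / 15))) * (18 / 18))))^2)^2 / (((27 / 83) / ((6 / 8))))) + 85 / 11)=-7038709015099489901052036939303651269864657587 / 5606023803609999955125435155559232488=-1255561742.45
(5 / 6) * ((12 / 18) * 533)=2665 / 9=296.11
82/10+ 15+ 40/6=448/15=29.87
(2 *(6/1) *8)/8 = 12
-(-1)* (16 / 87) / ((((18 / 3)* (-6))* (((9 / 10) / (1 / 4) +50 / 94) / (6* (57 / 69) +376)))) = -8236280 / 17486739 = -0.47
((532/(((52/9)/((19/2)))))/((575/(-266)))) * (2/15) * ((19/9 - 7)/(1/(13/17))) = 29576008/146625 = 201.71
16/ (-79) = -16/ 79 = -0.20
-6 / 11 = -0.55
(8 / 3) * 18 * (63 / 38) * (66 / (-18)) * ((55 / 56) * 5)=-27225 / 19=-1432.89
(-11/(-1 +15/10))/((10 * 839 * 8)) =-11/33560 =-0.00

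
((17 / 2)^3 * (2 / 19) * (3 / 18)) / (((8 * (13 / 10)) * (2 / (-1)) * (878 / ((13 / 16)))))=-24565 / 51247104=-0.00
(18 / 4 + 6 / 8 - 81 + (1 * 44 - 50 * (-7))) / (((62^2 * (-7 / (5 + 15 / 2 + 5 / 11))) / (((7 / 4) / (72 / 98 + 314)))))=-17777445 / 20867323136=-0.00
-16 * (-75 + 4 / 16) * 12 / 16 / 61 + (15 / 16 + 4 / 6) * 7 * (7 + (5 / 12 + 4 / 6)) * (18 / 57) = 4825391 / 111264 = 43.37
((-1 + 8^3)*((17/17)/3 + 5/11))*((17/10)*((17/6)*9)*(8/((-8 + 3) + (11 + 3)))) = 7679308/495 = 15513.75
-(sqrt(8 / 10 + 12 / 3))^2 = -24 / 5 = -4.80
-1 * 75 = -75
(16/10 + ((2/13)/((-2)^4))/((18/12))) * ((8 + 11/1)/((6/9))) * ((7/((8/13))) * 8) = 166649/40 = 4166.22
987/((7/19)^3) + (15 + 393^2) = 8535855/49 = 174201.12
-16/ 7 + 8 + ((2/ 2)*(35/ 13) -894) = -80589/ 91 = -885.59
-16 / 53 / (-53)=16 / 2809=0.01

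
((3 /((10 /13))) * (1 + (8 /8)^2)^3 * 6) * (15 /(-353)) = -2808 /353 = -7.95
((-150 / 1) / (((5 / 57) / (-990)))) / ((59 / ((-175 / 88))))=-6733125 / 118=-57060.38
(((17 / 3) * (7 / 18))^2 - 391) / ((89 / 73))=-82197635 / 259524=-316.72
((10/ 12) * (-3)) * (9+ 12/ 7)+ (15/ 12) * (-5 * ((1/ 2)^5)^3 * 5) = -24576875/ 917504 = -26.79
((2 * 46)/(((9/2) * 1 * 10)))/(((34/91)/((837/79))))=389298/6715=57.97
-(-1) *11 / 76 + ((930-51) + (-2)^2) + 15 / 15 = 67195 / 76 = 884.14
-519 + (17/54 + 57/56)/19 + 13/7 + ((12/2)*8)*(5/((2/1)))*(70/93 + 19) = 1650445025/890568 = 1853.25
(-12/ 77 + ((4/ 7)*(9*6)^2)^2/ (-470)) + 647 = -666336413/ 126665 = -5260.62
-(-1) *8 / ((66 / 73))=292 / 33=8.85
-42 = -42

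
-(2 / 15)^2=-4 / 225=-0.02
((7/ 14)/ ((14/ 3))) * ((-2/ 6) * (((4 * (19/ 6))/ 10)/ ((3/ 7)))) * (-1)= 19/ 180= 0.11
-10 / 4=-5 / 2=-2.50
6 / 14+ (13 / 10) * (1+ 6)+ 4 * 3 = 1507 / 70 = 21.53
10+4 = 14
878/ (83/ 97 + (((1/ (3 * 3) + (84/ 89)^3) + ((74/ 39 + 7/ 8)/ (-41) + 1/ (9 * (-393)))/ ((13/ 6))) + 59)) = 217990776524343784/ 15089578069710961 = 14.45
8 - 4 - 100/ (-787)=3248/ 787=4.13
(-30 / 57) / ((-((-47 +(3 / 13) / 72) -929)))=-3120 / 5785709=-0.00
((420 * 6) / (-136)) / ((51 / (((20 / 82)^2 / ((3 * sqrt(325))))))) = -700 * sqrt(13) / 6315517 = -0.00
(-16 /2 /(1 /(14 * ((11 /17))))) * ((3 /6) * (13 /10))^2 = -13013 /425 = -30.62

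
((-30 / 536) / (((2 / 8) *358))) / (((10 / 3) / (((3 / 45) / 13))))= -0.00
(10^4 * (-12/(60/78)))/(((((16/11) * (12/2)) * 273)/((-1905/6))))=873125/42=20788.69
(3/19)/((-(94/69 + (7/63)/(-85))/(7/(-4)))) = 52785/259996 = 0.20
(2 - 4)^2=4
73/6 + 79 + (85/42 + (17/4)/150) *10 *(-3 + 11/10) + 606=2764339/4200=658.18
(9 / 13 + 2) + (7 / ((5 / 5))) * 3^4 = 7406 / 13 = 569.69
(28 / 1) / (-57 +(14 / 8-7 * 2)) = -0.40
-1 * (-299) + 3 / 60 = 5981 / 20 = 299.05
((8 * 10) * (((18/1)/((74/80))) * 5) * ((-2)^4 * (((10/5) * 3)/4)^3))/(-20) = -777600/37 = -21016.22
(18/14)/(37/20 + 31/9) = 1620/6671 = 0.24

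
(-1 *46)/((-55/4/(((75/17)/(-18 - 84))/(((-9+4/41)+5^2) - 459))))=18860/57727461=0.00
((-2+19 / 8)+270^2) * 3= 1749609 / 8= 218701.12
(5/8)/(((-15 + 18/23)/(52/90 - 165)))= 170177/23544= 7.23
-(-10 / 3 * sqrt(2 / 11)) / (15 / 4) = 8 * sqrt(22) / 99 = 0.38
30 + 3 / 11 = 333 / 11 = 30.27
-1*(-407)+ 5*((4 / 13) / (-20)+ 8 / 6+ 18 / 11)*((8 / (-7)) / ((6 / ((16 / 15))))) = 54594377 / 135135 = 404.00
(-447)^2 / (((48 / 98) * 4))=3263547 / 32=101985.84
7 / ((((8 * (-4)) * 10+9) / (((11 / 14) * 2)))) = -11 / 311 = -0.04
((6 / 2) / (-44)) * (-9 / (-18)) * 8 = -3 / 11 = -0.27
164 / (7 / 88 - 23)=-14432 / 2017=-7.16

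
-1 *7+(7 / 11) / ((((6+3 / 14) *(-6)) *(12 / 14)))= -7.02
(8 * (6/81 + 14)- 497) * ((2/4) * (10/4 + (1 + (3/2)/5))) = -197201/270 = -730.37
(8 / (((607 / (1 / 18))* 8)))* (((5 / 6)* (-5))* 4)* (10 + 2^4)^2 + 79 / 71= 0.08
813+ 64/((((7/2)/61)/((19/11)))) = 210953/77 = 2739.65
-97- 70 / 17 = -101.12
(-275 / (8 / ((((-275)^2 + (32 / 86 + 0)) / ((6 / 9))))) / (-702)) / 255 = 21.78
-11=-11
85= 85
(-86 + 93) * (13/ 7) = 13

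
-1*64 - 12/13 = -64.92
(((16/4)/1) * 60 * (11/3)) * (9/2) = 3960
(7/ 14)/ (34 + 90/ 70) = 7/ 494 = 0.01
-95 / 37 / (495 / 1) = -19 / 3663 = -0.01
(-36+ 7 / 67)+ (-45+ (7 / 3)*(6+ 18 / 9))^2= 396502 / 603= 657.55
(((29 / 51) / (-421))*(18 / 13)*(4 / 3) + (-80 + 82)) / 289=185850 / 26888849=0.01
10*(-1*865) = -8650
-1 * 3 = -3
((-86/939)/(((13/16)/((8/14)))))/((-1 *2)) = 2752/85449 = 0.03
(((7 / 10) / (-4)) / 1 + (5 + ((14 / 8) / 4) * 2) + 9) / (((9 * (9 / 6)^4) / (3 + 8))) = 4312 / 1215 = 3.55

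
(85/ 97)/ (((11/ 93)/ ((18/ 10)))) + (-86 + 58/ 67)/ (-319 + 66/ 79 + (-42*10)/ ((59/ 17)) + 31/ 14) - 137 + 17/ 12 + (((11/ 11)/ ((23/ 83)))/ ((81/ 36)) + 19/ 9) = -789458467894145/ 6671216507076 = -118.34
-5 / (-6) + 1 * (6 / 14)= 53 / 42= 1.26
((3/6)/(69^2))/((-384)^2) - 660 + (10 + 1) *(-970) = -15908181442559/1404076032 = -11330.00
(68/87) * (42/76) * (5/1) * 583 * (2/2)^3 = 693770/551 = 1259.11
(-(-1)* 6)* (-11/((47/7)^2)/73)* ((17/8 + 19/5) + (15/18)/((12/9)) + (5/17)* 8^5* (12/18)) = -3535991459/27413690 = -128.99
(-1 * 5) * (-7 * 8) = 280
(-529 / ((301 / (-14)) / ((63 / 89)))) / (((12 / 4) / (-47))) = -1044246 / 3827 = -272.86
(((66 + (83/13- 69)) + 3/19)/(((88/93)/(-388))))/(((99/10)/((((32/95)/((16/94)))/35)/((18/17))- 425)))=955964917225/15332031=62350.83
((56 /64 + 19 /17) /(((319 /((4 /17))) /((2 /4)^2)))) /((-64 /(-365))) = 98915 /47201792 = 0.00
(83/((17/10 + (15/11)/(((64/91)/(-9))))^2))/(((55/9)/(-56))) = -9423912960/3073704481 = -3.07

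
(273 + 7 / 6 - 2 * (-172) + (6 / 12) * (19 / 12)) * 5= 3094.79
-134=-134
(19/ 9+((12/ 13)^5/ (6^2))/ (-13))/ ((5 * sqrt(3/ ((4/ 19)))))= 183294326 * sqrt(57)/ 12380765085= 0.11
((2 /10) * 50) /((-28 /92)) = -230 /7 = -32.86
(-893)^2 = 797449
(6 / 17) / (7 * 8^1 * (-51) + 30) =-1 / 8007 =-0.00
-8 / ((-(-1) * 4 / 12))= -24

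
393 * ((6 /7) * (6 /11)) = 14148 /77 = 183.74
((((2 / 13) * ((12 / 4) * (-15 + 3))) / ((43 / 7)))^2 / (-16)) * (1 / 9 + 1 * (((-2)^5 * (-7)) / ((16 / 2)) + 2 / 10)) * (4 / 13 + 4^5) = -2301963552 / 1562405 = -1473.35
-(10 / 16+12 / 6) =-21 / 8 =-2.62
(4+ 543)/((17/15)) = 8205/17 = 482.65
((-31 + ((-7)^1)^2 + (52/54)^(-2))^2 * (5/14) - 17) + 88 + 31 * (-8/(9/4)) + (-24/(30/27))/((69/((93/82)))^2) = 23237214603150913/256010234145120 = 90.77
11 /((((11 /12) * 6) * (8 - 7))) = 2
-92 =-92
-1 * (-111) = 111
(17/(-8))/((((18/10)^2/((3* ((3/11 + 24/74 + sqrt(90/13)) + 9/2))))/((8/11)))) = -195925/26862 - 425* sqrt(130)/1287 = -11.06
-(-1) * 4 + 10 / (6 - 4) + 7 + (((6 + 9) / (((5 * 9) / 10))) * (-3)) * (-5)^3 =1266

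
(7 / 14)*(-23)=-23 / 2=-11.50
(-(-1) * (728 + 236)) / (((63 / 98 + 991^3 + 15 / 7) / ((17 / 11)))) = 0.00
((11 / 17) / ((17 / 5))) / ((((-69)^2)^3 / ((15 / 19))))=275 / 197526211159257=0.00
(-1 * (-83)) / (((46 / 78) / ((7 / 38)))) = 25.93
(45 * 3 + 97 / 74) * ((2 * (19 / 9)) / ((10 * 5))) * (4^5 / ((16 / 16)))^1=98126336 / 8325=11786.95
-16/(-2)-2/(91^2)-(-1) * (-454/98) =27883/8281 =3.37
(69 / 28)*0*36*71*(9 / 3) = 0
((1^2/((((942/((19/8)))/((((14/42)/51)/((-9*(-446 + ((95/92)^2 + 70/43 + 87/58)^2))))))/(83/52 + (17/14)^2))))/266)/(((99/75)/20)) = 269889406294400/361045215084549218820597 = 0.00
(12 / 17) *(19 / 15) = 76 / 85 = 0.89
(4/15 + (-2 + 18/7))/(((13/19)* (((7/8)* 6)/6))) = 13376/9555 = 1.40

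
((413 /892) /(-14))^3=-205379 /5677858304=-0.00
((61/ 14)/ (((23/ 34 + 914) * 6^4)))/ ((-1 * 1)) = -1037/ 282130128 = -0.00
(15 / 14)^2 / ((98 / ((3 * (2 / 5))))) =135 / 9604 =0.01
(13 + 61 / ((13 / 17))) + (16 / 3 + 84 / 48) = 15577 / 156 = 99.85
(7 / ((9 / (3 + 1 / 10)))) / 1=217 / 90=2.41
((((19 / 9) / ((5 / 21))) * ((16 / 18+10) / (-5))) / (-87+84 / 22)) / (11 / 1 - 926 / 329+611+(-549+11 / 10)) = 94340092 / 28970194725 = 0.00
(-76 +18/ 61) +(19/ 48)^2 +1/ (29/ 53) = -300468847/ 4075776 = -73.72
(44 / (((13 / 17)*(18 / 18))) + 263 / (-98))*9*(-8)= -2515860 / 637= -3949.54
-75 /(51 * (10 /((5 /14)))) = -25 /476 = -0.05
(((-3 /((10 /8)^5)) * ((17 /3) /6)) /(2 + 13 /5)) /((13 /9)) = -26112 /186875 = -0.14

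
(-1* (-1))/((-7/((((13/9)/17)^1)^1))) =-13/1071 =-0.01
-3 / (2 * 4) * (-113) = 339 / 8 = 42.38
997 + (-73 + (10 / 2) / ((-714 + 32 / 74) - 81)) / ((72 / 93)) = 79615450 / 88197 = 902.70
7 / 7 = 1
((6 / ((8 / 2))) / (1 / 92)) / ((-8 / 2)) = -69 / 2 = -34.50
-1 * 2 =-2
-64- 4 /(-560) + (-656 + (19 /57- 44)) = -320737 /420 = -763.66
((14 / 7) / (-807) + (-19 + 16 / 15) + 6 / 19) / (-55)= 1350839 / 4216575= 0.32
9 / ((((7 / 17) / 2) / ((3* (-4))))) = -3672 / 7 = -524.57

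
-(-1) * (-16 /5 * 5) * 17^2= -4624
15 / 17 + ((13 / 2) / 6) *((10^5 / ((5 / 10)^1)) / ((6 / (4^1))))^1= 22100135 / 153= 144445.33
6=6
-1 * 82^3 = -551368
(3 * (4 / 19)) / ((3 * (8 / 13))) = 13 / 38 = 0.34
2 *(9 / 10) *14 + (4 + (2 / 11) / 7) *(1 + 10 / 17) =206784 / 6545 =31.59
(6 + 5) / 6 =11 / 6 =1.83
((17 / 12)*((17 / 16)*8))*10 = 1445 / 12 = 120.42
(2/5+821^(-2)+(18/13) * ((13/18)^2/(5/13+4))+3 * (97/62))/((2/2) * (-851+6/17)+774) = -4791008613122/69836070259845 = -0.07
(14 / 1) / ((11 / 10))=140 / 11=12.73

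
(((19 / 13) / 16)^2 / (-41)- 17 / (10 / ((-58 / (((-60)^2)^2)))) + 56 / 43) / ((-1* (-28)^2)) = -1571260801781 / 946041314400000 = -0.00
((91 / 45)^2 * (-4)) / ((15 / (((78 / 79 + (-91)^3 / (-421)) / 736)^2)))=-29380846486925171329 / 4550198031337824000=-6.46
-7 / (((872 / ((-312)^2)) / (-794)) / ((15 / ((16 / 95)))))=6023274075 / 109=55259395.18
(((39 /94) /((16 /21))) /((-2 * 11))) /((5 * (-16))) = 819 /2647040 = 0.00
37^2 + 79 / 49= 1370.61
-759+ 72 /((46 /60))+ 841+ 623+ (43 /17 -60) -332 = 160092 /391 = 409.44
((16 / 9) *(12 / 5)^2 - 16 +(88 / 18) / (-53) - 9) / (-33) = 177113 / 393525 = 0.45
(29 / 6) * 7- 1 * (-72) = 635 / 6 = 105.83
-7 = -7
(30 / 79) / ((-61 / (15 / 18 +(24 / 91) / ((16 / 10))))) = -2725 / 438529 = -0.01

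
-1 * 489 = -489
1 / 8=0.12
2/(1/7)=14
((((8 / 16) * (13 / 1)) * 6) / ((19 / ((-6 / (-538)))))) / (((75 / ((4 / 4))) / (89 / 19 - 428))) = -313677 / 2427725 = -0.13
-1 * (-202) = 202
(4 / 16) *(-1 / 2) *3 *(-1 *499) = 1497 / 8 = 187.12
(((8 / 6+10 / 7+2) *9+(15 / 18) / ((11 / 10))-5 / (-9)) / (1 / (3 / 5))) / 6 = 3061 / 693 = 4.42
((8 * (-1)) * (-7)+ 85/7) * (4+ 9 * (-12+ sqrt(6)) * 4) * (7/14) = -102078/7+ 8586 * sqrt(6)/7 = -11578.10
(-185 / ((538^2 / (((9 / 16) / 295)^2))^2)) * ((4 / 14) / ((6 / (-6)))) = 242757 / 29106845270264261312512000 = 0.00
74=74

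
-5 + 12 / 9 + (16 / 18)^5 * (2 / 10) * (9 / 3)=-3.33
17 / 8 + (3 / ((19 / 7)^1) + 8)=1707 / 152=11.23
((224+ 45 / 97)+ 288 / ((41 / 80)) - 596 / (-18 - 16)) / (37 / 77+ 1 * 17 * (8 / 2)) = 4185249299 / 356502257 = 11.74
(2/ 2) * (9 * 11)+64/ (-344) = 98.81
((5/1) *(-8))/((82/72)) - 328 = -14888/41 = -363.12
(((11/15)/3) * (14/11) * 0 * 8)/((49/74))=0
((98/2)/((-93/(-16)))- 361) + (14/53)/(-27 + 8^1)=-33019825/93651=-352.58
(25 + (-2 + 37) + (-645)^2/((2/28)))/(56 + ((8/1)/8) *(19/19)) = 1941470/19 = 102182.63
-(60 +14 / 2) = -67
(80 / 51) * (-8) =-12.55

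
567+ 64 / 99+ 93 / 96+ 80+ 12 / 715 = 12142391 / 18720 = 648.63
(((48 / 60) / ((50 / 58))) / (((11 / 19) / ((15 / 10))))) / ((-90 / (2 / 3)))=-1102 / 61875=-0.02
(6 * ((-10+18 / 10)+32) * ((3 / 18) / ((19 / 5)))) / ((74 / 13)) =1547 / 1406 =1.10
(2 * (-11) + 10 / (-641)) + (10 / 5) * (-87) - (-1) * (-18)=-214.02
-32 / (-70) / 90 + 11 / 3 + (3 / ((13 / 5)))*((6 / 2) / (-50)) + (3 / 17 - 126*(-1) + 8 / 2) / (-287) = 89877481 / 28542150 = 3.15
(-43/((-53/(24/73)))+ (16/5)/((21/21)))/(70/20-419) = -0.01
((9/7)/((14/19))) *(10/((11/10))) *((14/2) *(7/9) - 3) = 1900/49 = 38.78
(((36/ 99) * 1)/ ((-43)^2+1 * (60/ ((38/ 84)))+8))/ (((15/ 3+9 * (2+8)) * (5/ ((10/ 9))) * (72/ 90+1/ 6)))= 16/ 36177471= 0.00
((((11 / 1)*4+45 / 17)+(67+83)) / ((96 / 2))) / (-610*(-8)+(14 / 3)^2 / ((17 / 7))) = 10029 / 11968192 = 0.00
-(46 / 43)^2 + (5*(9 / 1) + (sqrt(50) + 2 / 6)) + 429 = 5*sqrt(2) + 2624779 / 5547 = 480.26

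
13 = 13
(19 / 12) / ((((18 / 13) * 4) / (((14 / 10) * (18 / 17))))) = 1729 / 4080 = 0.42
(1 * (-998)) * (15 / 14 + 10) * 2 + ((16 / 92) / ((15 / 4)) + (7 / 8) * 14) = -213353417 / 9660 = -22086.28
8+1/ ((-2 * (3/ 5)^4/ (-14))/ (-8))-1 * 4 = -34676/ 81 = -428.10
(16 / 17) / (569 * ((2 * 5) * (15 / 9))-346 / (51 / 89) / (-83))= 83 / 836953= 0.00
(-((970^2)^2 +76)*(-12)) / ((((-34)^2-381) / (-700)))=-297458384185536 / 31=-9595431747920.52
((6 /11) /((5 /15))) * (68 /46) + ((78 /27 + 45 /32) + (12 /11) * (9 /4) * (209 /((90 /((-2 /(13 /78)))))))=-22473403 /364320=-61.69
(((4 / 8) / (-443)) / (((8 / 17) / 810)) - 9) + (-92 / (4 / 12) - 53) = -1204757 / 3544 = -339.94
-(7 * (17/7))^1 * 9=-153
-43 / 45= -0.96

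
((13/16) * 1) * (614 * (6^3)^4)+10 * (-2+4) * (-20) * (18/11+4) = 11945365141792/11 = 1085942285617.45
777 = 777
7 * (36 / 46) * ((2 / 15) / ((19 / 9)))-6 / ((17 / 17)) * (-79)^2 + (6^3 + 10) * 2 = -80831134 / 2185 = -36993.65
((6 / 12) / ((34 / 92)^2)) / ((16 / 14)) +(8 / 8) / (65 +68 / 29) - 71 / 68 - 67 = -36588886 / 564417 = -64.83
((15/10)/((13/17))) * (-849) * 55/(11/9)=-1948455/26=-74940.58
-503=-503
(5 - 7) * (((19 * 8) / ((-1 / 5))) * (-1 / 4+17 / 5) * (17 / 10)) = 40698 / 5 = 8139.60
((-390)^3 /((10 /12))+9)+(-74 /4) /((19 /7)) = -2704946317 /38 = -71182797.82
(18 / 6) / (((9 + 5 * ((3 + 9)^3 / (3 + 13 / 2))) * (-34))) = -19 / 197778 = -0.00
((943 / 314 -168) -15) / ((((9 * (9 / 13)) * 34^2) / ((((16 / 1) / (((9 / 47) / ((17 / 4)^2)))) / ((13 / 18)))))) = -2656393 / 50868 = -52.22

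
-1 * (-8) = 8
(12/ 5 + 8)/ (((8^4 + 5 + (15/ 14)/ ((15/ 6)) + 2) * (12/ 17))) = 1547/ 430860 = 0.00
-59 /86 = -0.69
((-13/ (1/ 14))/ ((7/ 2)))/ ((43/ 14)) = -728/ 43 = -16.93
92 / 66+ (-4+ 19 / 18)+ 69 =13355 / 198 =67.45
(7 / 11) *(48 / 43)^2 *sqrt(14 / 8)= 8064 *sqrt(7) / 20339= 1.05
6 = 6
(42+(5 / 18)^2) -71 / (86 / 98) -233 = -3787133 / 13932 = -271.83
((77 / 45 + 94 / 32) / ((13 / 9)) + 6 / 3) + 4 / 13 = 5.53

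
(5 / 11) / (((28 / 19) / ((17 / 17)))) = 95 / 308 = 0.31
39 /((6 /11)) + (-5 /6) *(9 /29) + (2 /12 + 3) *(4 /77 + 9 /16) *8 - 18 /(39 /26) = 2004539 /26796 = 74.81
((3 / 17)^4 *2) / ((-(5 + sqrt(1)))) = -27 / 83521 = -0.00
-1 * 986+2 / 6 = -2957 / 3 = -985.67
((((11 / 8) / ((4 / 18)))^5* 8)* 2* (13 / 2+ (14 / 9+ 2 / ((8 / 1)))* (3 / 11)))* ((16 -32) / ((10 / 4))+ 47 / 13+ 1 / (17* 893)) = -3513735615277503 / 1243627520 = -2825392.30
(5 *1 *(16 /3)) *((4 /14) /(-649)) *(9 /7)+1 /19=0.04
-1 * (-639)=639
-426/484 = -213/242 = -0.88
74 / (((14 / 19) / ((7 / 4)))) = 703 / 4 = 175.75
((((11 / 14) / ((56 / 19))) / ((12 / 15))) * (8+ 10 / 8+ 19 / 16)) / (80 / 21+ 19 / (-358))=93714555 / 101215744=0.93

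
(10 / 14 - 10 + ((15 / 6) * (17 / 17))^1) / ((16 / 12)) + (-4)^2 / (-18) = -3013 / 504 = -5.98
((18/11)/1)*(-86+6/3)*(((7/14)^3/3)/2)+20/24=-67/33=-2.03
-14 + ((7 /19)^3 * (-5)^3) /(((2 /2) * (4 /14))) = -492177 /13718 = -35.88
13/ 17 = 0.76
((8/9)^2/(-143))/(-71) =64/822393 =0.00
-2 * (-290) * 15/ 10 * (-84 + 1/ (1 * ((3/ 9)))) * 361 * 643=-16357707810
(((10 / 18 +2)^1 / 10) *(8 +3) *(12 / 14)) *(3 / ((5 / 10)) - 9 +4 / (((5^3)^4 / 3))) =-61767577113 / 8544921875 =-7.23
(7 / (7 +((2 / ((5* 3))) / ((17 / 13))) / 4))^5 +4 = 2941960837824332572 / 590519224617158143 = 4.98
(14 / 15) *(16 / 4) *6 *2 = 224 / 5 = 44.80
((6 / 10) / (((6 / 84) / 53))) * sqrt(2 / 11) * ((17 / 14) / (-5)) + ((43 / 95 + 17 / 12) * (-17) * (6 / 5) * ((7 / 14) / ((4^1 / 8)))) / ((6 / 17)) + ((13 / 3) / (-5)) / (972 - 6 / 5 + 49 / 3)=-701469101 / 6492300 - 2703 * sqrt(22) / 275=-154.15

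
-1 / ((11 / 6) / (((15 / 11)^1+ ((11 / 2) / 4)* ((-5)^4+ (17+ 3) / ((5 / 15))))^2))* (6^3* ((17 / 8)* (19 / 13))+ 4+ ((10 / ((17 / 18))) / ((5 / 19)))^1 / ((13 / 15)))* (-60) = 345601823857875 / 16456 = 21001569267.01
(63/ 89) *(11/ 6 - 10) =-1029/ 178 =-5.78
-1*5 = -5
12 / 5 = 2.40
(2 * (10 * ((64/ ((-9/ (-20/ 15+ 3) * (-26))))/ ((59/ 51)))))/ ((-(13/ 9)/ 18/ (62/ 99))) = -6745600/ 109681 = -61.50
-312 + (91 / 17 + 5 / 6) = -31193 / 102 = -305.81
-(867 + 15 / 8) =-6951 / 8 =-868.88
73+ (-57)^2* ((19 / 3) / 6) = 7005 / 2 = 3502.50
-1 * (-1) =1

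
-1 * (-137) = 137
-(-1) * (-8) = -8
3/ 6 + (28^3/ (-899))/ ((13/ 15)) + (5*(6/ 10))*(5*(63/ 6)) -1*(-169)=3492369/ 11687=298.83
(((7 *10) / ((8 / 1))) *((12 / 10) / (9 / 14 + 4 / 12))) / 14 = 63 / 82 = 0.77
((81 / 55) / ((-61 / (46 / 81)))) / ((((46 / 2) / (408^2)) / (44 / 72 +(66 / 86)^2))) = -67158976 / 563945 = -119.09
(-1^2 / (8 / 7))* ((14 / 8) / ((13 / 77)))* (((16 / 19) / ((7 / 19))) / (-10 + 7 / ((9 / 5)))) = 441 / 130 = 3.39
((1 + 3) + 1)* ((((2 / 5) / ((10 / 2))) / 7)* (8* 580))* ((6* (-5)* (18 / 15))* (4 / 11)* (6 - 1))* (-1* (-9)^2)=1405739.22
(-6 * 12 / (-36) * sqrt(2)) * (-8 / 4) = -4 * sqrt(2) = -5.66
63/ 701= 0.09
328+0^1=328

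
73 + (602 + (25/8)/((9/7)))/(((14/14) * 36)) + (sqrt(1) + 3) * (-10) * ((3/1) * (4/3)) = -181985/2592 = -70.21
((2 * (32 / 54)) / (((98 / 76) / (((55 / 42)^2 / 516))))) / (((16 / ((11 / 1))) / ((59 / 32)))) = 37301275 / 9633810816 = 0.00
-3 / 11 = -0.27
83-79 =4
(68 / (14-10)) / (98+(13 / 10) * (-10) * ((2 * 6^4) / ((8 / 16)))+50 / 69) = -1173 / 4643236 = -0.00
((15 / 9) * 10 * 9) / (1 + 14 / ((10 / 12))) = 750 / 89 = 8.43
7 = 7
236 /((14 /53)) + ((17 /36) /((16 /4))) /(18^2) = 291786743 /326592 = 893.43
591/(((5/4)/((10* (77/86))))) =182028/43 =4233.21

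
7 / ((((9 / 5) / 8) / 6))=560 / 3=186.67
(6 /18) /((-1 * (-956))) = 1 /2868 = 0.00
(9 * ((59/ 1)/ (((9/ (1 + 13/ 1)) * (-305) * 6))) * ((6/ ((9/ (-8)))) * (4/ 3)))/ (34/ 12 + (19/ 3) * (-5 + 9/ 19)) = -52864/ 425475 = -0.12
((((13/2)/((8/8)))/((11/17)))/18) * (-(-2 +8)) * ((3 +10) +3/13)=-1462/33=-44.30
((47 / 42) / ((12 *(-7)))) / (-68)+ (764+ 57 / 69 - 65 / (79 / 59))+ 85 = 801.28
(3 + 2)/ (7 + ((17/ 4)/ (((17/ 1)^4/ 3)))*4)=24565/ 34394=0.71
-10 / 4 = -5 / 2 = -2.50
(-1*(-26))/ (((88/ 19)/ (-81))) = -20007/ 44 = -454.70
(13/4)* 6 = 39/2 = 19.50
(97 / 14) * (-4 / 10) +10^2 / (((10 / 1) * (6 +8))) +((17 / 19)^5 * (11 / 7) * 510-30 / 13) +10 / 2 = 518466447661 / 1126625045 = 460.19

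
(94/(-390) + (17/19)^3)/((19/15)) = 635662/1694173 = 0.38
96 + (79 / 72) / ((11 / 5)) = 76427 / 792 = 96.50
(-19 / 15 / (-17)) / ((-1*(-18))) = 19 / 4590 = 0.00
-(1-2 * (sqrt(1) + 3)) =7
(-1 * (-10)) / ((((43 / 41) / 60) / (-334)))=-8216400 / 43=-191079.07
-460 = -460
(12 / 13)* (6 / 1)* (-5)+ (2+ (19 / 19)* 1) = -321 / 13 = -24.69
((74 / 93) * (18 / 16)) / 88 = 111 / 10912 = 0.01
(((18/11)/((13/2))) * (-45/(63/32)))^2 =33177600/1002001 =33.11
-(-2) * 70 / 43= 140 / 43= 3.26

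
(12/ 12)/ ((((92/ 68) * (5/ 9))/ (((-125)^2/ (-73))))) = -284.77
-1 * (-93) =93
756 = 756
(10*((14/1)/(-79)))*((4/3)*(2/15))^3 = -14336/1439775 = -0.01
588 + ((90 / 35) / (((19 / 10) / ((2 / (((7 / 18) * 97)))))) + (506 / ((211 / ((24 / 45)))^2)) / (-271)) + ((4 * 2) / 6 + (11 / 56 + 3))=1162226763556578521 / 1961228166546600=592.60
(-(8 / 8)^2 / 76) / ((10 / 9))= -0.01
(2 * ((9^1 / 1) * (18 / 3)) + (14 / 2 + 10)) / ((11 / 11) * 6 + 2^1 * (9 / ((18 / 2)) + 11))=25 / 6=4.17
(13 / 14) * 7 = 6.50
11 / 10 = 1.10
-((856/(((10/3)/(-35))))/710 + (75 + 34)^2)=-4213261/355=-11868.34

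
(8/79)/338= 0.00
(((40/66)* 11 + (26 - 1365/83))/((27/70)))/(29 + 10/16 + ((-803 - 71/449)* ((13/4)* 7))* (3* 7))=-1015566160/9265474444509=-0.00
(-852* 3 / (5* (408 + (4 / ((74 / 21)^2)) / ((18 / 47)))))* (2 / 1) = -13996656 / 5597035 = -2.50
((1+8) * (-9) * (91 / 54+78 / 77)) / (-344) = 33657 / 52976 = 0.64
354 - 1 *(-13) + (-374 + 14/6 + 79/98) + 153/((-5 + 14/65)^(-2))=4345908647/1242150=3498.70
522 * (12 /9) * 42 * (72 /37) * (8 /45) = 1870848 /185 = 10112.69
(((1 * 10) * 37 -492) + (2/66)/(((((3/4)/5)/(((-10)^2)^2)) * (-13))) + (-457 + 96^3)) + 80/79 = 89879197621/101673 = 884002.61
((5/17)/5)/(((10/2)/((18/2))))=9/85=0.11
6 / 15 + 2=12 / 5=2.40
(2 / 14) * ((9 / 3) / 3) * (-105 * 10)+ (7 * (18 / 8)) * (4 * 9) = 417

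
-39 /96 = -13 /32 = -0.41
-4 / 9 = -0.44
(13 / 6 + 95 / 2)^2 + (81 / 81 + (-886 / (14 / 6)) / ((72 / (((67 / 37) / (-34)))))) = 2468.06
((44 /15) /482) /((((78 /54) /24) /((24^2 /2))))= 456192 /15665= 29.12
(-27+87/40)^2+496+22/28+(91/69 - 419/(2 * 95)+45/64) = 1112.88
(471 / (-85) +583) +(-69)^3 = -27874181 / 85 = -327931.54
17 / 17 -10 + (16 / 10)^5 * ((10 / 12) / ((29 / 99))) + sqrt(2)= sqrt(2) + 377547 / 18125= 22.24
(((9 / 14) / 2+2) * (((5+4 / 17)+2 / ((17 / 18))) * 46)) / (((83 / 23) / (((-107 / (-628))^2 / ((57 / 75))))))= 1230230828125 / 148022569184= 8.31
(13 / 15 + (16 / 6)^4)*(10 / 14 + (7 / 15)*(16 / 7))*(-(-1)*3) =3895397 / 14175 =274.81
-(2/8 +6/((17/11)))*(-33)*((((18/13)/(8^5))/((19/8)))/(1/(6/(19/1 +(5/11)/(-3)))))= 0.00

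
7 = 7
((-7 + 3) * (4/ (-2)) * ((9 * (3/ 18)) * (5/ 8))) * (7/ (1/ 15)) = 1575/ 2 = 787.50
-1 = -1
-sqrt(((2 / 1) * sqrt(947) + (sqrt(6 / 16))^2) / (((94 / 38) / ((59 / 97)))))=-sqrt(30663834 + 163540448 * sqrt(947)) / 18236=-3.90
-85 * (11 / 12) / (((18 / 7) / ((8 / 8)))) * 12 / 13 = -6545 / 234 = -27.97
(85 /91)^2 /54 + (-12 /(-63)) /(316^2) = 90193097 /5581625868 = 0.02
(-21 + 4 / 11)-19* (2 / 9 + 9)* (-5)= 84692 / 99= 855.47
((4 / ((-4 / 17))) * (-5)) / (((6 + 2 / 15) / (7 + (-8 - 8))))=-11475 / 92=-124.73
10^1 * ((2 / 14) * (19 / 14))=95 / 49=1.94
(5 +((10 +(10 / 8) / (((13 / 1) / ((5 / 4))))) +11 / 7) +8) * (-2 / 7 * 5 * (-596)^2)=-7981481510 / 637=-12529798.29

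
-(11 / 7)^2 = -121 / 49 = -2.47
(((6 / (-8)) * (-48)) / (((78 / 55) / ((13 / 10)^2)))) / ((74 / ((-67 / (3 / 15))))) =-28743 / 148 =-194.21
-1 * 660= -660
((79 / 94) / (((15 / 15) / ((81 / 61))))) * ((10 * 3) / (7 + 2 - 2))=95985 / 20069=4.78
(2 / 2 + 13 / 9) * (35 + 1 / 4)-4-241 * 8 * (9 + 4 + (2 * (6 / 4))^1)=-184595 / 6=-30765.83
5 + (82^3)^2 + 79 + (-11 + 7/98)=4256093400959/14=304006671497.07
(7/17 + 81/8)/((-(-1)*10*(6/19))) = 27227/8160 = 3.34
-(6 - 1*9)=3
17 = 17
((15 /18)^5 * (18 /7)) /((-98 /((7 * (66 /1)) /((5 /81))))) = -78.92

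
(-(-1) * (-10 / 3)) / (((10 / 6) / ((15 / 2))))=-15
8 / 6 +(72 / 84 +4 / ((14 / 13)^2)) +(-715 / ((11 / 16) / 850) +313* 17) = -129164984 / 147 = -878673.36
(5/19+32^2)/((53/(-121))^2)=284928501/53371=5338.64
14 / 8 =7 / 4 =1.75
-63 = -63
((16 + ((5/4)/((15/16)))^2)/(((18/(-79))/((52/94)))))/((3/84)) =-4600960/3807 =-1208.55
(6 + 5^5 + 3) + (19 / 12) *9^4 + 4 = 13526.25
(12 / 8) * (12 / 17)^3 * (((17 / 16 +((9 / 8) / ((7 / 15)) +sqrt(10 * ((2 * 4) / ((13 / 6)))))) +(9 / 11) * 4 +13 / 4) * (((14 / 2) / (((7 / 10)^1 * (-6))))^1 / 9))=-369450 / 378301 - 1920 * sqrt(390) / 63869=-1.57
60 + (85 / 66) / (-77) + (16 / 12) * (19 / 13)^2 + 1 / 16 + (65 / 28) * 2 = 464035877 / 6870864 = 67.54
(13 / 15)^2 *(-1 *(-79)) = 13351 / 225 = 59.34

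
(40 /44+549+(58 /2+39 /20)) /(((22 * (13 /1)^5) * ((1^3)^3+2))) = 127789 /5391174360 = 0.00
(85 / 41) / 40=17 / 328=0.05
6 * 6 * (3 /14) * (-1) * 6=-324 /7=-46.29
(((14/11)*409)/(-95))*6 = -34356/1045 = -32.88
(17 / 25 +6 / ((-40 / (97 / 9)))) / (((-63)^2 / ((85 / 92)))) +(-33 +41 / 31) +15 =-11327039047 / 679175280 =-16.68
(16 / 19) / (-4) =-0.21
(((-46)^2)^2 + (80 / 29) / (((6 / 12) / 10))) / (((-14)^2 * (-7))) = -32461956 / 9947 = -3263.49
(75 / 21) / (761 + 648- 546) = 25 / 6041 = 0.00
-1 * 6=-6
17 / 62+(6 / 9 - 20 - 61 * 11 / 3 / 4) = -9297 / 124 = -74.98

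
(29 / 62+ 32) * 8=8052 / 31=259.74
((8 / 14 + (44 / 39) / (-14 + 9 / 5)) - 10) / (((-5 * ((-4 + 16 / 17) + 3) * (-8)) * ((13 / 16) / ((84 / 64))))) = 1347709 / 206180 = 6.54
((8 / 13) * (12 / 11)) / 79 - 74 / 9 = -835114 / 101673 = -8.21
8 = 8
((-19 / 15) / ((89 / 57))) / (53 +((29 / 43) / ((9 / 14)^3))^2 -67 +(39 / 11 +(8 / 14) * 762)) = -27314288666973 / 14525839488164255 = -0.00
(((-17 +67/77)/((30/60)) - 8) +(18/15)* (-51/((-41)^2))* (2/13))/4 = -84692156/8413405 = -10.07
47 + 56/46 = 1109/23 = 48.22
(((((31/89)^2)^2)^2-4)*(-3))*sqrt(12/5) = 94473013990625298*sqrt(15)/19682944028510405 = 18.59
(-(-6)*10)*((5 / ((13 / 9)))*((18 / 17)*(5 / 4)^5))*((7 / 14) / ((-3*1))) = -6328125 / 56576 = -111.85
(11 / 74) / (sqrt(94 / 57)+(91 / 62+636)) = 768208551 / 3294387049229- 21142 * sqrt(5358) / 3294387049229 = 0.00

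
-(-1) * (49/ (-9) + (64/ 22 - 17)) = -1934/ 99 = -19.54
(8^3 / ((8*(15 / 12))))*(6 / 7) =1536 / 35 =43.89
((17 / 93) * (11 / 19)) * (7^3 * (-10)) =-641410 / 1767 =-362.99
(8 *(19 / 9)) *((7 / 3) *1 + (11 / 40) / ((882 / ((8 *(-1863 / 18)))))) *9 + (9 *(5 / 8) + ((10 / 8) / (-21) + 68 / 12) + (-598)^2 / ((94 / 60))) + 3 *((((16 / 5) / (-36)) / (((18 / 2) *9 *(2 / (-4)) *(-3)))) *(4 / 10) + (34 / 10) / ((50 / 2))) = 383768279890201 / 1678887000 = 228584.94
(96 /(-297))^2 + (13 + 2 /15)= 648719 /49005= 13.24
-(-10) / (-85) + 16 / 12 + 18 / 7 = 1352 / 357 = 3.79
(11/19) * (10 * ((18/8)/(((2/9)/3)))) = 13365/76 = 175.86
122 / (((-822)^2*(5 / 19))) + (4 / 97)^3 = 1165897447 / 1541696358330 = 0.00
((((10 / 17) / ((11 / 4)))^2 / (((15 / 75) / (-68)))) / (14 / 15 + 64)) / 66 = -40000 / 11019349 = -0.00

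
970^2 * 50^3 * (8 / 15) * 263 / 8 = 2062139166666.67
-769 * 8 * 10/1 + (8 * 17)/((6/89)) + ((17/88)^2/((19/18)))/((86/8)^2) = -1517621812813/25505106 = -59502.67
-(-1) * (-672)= -672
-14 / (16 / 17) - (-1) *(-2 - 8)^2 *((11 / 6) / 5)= 523 / 24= 21.79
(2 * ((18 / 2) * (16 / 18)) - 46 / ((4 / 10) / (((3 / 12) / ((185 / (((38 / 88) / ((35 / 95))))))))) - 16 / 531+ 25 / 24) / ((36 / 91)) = 5295642001 / 124483392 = 42.54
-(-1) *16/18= 8/9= 0.89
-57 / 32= -1.78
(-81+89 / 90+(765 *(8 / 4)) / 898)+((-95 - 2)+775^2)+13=24264697411 / 40410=600462.69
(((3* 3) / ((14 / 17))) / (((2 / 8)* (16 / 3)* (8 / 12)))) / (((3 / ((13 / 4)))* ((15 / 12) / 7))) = 5967 / 80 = 74.59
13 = 13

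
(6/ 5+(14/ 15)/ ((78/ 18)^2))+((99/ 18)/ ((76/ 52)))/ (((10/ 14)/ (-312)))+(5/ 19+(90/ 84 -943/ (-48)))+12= -1736501717/ 1078896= -1609.52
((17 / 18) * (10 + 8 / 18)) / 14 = 799 / 1134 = 0.70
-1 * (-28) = 28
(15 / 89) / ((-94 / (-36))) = 270 / 4183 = 0.06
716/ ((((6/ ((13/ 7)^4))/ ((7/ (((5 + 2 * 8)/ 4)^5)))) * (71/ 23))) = 240815384576/ 298380334959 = 0.81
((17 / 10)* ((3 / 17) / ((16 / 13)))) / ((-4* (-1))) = 39 / 640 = 0.06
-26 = -26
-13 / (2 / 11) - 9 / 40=-2869 / 40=-71.72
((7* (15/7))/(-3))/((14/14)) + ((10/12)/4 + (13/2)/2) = -37/24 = -1.54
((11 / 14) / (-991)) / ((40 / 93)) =-1023 / 554960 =-0.00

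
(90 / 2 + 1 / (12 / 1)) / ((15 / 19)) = 10279 / 180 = 57.11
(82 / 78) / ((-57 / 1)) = -41 / 2223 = -0.02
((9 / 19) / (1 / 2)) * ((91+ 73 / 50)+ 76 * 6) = 246807 / 475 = 519.59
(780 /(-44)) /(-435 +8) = 195 /4697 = 0.04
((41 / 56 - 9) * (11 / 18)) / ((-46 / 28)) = 3.08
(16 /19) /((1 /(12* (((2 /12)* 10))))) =320 /19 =16.84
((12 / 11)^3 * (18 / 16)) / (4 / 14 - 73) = -13608 / 677479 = -0.02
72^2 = 5184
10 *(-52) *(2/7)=-1040/7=-148.57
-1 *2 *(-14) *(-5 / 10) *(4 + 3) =-98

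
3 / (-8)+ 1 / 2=1 / 8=0.12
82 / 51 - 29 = -1397 / 51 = -27.39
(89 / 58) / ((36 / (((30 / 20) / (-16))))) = -89 / 22272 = -0.00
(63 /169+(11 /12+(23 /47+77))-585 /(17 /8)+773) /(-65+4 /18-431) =-2802358959 /2410033288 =-1.16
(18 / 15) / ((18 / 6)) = 2 / 5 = 0.40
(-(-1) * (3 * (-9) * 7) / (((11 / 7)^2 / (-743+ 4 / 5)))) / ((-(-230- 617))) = 4909653 / 73205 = 67.07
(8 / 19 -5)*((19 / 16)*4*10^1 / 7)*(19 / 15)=-551 / 14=-39.36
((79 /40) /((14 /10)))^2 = 6241 /3136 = 1.99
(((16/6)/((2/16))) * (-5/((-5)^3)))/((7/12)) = 256/175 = 1.46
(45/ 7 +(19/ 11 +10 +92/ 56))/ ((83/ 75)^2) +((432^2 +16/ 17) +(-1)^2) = 3366165433371/ 18035402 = 186642.11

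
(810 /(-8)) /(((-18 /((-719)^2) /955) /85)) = 1888393912875 /8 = 236049239109.38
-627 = -627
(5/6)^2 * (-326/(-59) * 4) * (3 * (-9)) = -24450/59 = -414.41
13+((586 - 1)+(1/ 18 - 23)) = 10351/ 18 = 575.06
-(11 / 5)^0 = -1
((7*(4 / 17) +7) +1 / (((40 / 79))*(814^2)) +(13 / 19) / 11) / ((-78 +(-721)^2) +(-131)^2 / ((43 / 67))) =0.00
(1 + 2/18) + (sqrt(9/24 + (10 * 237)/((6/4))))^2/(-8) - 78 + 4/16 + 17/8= -156707/576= -272.06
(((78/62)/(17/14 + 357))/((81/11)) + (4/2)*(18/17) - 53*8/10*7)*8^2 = -79164376448/4197555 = -18859.64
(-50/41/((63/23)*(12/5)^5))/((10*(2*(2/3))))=-359375/856977408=-0.00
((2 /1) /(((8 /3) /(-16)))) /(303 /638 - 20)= 7656 /12457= 0.61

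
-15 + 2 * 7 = -1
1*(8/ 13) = 8/ 13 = 0.62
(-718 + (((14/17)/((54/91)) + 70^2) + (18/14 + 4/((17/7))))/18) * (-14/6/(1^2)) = 12883615/12393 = 1039.59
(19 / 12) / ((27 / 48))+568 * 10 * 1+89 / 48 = 2455777 / 432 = 5684.67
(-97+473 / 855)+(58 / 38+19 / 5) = -77908 / 855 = -91.12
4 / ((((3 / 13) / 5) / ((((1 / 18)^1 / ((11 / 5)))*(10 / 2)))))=3250 / 297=10.94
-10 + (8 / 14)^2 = -474 / 49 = -9.67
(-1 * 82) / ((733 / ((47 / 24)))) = -1927 / 8796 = -0.22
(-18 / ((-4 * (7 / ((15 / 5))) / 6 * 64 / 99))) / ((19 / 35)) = 40095 / 1216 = 32.97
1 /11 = 0.09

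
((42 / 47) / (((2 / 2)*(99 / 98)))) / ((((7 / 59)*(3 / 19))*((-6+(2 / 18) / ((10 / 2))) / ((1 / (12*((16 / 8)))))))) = -274645 / 834438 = -0.33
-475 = -475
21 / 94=0.22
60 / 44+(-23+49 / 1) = 301 / 11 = 27.36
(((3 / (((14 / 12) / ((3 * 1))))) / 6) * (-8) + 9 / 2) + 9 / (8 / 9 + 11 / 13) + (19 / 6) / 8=-1975 / 9744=-0.20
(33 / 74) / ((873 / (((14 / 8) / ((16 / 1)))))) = 0.00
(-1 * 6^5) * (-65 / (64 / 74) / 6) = 194805 / 2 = 97402.50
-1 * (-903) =903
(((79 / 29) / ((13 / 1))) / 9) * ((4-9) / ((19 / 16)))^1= -6320 / 64467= -0.10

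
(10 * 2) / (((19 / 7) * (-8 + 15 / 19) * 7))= -20 / 137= -0.15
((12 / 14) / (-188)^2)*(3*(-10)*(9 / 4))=-405 / 247408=-0.00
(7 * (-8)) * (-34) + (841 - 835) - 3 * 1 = 1907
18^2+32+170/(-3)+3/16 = 14377/48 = 299.52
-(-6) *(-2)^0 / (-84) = -1 / 14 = -0.07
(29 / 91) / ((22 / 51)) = 1479 / 2002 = 0.74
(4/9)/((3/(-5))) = -20/27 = -0.74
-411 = -411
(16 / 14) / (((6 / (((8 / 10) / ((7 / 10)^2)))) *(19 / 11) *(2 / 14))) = 3520 / 2793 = 1.26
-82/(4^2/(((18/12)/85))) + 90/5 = 24357/1360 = 17.91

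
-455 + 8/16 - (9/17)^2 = -262863/578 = -454.78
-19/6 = -3.17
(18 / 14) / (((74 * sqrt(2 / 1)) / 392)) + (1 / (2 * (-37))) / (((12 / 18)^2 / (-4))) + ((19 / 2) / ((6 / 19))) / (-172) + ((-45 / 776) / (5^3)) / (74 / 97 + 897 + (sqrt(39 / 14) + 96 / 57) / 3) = 4.76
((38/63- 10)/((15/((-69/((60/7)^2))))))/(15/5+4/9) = 5957/34875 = 0.17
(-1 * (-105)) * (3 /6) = 105 /2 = 52.50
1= 1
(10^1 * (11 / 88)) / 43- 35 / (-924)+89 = 126386 / 1419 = 89.07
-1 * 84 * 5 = -420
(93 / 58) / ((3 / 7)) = 217 / 58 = 3.74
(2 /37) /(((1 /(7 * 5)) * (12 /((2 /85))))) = 0.00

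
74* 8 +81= 673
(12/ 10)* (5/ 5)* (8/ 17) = 48/ 85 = 0.56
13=13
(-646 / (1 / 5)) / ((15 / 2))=-1292 / 3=-430.67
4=4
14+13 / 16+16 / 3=20.15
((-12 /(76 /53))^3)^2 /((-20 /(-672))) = 2714513636190888 /235229405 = 11539856.75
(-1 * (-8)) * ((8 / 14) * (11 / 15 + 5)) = 2752 / 105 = 26.21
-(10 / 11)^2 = -100 / 121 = -0.83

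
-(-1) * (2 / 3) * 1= 2 / 3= 0.67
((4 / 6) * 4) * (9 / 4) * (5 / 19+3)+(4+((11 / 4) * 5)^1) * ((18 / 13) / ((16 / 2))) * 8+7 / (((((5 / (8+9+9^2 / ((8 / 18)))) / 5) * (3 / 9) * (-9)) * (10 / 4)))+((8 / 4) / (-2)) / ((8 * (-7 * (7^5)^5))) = -39458133253785351535813879823 / 278244917207879437619436360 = -141.81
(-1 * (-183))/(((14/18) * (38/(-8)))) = -6588/133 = -49.53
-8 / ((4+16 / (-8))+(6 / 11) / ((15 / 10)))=-44 / 13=-3.38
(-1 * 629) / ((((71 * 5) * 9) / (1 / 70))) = -629 / 223650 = -0.00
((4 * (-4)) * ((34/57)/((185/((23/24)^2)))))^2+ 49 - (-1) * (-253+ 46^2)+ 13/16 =275658304456321/144111344400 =1912.81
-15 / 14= -1.07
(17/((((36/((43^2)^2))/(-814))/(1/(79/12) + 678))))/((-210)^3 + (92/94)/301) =2988025706131000997/31050641968098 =96230.72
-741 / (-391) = 741 / 391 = 1.90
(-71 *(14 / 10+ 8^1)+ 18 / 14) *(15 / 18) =-11657 / 21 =-555.10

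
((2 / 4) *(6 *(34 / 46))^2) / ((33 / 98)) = 169932 / 5819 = 29.20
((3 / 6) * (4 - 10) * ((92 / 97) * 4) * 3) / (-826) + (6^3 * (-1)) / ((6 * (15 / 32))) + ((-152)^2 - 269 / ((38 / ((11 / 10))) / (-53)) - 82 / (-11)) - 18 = 3923369459573 / 167454980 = 23429.40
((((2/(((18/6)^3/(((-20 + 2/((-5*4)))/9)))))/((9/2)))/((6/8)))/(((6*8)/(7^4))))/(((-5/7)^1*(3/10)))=1126069/98415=11.44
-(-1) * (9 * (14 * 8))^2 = 1016064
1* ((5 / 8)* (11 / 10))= 11 / 16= 0.69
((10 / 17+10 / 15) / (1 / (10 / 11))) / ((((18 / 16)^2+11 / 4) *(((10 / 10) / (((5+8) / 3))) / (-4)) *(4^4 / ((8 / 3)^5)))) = -272629760 / 105105033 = -2.59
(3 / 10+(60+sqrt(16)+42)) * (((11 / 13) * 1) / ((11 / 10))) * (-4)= -4252 / 13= -327.08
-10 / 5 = -2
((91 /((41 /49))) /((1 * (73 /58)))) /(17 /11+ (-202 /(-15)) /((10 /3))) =35560525 /2298624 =15.47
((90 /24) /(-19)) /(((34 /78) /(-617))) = 279.37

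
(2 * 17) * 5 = 170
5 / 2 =2.50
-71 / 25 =-2.84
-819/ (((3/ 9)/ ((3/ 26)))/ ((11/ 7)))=-891/ 2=-445.50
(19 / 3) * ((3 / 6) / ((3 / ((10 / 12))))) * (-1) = -95 / 108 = -0.88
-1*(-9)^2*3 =-243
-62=-62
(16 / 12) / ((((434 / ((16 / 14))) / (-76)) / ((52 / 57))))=-3328 / 13671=-0.24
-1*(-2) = 2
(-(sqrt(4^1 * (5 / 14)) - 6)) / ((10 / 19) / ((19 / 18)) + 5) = 2166 / 1985 - 361 * sqrt(70) / 13895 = 0.87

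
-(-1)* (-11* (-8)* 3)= 264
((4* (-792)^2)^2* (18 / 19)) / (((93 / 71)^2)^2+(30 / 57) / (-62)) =11158307251653826953216 / 5491650623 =2031867651033.89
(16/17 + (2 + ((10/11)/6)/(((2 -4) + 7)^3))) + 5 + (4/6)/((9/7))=1067978/126225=8.46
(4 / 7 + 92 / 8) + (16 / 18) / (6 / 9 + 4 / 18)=183 / 14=13.07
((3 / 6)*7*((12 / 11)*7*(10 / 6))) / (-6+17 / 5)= -2450 / 143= -17.13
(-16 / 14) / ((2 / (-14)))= 8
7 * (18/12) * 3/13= 2.42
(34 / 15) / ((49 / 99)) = 1122 / 245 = 4.58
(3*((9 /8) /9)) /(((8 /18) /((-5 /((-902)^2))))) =-135 /26035328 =-0.00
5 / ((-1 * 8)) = -5 / 8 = -0.62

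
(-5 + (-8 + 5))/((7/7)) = -8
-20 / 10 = -2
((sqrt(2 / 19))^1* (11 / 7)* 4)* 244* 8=85888* sqrt(38) / 133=3980.82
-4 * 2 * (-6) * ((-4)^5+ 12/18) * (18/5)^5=-29700985.65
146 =146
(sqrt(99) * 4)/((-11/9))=-108 * sqrt(11)/11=-32.56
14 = 14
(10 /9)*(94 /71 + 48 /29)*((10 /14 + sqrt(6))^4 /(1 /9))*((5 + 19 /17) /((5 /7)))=280691840*sqrt(6) /59143 + 167344647392 /12006029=25563.63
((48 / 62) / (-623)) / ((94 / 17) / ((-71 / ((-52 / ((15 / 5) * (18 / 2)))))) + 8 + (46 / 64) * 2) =-12514176 / 96548526011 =-0.00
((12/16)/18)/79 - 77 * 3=-437975/1896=-231.00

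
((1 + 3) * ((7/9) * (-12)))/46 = -56/69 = -0.81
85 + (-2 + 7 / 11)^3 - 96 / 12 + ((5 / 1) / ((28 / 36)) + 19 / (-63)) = 6757822 / 83853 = 80.59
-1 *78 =-78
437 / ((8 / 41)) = 17917 / 8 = 2239.62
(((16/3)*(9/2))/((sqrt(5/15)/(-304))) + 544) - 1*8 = 536 - 7296*sqrt(3) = -12101.04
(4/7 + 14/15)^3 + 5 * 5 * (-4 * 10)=-1153680688/1157625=-996.59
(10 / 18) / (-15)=-1 / 27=-0.04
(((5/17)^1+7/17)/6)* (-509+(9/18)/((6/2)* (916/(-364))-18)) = -2366941/39525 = -59.88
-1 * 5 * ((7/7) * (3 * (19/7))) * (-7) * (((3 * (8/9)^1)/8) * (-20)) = -1900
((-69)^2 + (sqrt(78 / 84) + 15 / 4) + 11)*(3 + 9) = 6*sqrt(182) / 7 + 57309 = 57320.56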